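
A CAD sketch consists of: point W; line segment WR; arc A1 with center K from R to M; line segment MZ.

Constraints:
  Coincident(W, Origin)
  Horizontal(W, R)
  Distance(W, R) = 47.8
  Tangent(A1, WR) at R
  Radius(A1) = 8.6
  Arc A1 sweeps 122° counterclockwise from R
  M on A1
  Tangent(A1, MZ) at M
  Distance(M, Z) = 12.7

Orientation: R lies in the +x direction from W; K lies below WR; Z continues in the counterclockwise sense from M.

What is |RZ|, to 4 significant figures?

23.93

On A1, R sits at bearing 90° from K; a 122° counterclockwise sweep puts M at bearing 212°, so M = K + 8.6·(cos 212°, sin 212°) = (40.51, -13.16). The tangent condition forces KM to be normal to MZ, so MZ runs along (−sin 212°, cos 212°); with |MZ| = 12.7, Z = (47.24, -23.93). Then |RZ| = |Z − R| = 23.93.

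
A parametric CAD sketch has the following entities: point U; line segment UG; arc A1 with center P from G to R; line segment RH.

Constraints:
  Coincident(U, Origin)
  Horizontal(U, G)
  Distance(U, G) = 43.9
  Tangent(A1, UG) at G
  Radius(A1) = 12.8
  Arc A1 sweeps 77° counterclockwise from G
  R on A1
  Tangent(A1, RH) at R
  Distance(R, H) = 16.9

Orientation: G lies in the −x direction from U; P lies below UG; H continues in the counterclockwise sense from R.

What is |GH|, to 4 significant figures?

31.00

On A1, G sits at bearing 90° from P; a 77° counterclockwise sweep puts R at bearing 167°, so R = P + 12.8·(cos 167°, sin 167°) = (-56.37, -9.921). A1 meets RH tangentially, so PR is at right angles to RH, so RH runs along (−sin 167°, cos 167°); with |RH| = 16.9, H = (-60.17, -26.39). Then |GH| = |H − G| = 31.00.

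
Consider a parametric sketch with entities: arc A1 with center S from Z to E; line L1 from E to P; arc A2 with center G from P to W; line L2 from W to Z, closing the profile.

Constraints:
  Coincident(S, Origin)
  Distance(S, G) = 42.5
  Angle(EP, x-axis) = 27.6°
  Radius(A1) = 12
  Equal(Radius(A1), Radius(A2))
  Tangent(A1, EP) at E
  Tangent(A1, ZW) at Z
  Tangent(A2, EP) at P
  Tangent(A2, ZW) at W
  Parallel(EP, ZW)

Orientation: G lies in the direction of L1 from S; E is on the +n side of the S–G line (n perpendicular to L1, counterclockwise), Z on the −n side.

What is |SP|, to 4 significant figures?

44.16

Tangency of A1 to both parallel lines with radius 12.0 puts E and Z at S ± 12.0·n: E = (-5.560, 10.63), Z = (5.560, -10.63). Equal radii place P and W the same way about G: P = G + 12.0·n = (32.10, 30.32), W = G − 12.0·n = (43.22, 9.056). Then |SP| = |P − S| = 44.16.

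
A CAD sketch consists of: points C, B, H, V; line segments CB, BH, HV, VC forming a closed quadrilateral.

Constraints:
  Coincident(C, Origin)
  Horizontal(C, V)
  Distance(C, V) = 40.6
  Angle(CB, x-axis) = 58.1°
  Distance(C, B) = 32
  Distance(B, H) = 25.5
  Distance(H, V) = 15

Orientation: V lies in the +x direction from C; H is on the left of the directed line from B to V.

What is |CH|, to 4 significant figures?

42.03

C is at the origin; CV is horizontal with |CV| = 40.6 and V in +x, so V = (40.6, 0). CB runs at 58.1° with |CB| = 32.0, so B = (16.91, 27.17). H is determined by |BH| = 25.5 and |HV| = 15.0 together: it lies at the intersection of circle(B, 25.5) and circle(V, 15.0). With |BV| = 36.05, the foot of the radical line on BV is 23.92 from B and the perpendicular offset is √(25.5² − 23.92²) = 8.832. Taking the left-of-BV solution: H = (39.29, 14.94).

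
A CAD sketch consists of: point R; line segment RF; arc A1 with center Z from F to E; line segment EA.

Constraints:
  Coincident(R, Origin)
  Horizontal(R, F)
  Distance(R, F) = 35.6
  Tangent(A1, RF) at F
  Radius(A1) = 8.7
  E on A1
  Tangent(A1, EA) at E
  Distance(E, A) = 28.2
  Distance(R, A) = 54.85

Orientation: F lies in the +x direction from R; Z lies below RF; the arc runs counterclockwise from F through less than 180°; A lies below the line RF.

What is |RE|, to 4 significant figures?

30.35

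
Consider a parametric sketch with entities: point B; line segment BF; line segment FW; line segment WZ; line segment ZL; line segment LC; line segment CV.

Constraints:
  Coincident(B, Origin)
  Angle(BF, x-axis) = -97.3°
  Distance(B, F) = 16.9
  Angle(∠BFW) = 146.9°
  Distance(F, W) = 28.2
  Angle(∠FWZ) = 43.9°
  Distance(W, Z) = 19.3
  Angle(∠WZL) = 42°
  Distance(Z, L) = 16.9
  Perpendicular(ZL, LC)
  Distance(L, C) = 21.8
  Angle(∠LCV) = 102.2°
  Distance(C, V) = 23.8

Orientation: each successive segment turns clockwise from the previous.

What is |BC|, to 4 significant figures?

52.60

B is at the origin; BF runs at -97.3° with length 16.9, so F = (-2.147, -16.76). ∠BFW = 146.9° gives FW at -130.4° from the x-axis; with |FW| = 28.2, W = (-20.42, -38.24). ∠FWZ = 43.9° gives WZ at 93.50° from the x-axis; with |WZ| = 19.3, Z = (-21.60, -18.97). ∠WZL = 42.0° gives ZL at -44.50° from the x-axis; with |ZL| = 16.9, L = (-9.549, -30.82). ZL is perpendicular to LC, so LC runs at -134.5°; with |LC| = 21.8, C = (-24.83, -46.37). Then |BC| = |C − B| = 52.60.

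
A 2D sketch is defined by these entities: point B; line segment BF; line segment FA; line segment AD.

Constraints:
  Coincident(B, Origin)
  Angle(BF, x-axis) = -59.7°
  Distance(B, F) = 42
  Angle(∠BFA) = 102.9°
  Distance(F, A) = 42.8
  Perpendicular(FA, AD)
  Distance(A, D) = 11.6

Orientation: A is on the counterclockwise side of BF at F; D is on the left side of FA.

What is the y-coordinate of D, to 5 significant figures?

-12.394

B is at the origin; BF runs at -59.7° with length 42.0, so F = 42.0·(cos -59.7°, sin -59.7°) = (21.190, -36.263). ∠BFA = 102.9°, so FA runs at -59.7° + (180° − 102.9°) = 17.400° from the x-axis; with |FA| = 42.8, A = F + 42.8·(cos 17.400°, sin 17.400°) = (62.032, -23.464). The perpendicularity gives AD at right angles to FA; with |AD| = 11.6 on the left of FA, D = A + 11.6·(-0.29904, 0.95424) = (58.563, -12.394). So D.y = -12.394.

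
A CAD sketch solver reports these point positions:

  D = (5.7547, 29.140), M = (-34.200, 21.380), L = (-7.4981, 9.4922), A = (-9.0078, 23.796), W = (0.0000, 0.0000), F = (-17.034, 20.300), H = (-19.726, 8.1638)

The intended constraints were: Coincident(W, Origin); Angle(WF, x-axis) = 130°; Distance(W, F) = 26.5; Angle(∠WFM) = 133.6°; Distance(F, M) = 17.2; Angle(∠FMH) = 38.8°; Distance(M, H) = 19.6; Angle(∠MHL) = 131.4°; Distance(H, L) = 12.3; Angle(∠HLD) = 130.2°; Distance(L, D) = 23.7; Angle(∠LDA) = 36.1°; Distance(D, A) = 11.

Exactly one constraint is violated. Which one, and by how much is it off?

Distance(D, A) = 11 — off by 4.70.

W = (0.00, 0.00) ✓; WF at 130.0° ✓; |WF| = 26.50 ✓; ∠WFM = 133.6° ✓; |FM| = 17.20 ✓; ∠FMH = 38.80° ✓; |MH| = 19.60 ✓; ∠MHL = 131.4° ✓; |HL| = 12.30 ✓; ∠HLD = 130.2° ✓; |LD| = 23.70 ✓; ∠LDA = 36.10° ✓; |DA| = 15.70 ✗.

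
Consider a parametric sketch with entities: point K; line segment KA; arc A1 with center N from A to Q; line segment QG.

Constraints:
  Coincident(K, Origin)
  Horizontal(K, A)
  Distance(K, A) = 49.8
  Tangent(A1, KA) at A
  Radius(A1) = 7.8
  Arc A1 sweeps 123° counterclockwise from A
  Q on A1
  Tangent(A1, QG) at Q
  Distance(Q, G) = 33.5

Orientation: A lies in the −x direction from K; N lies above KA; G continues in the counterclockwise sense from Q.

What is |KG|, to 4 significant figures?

73.45

K is at the origin; KA is horizontal with |KA| = 49.8 and A on the −x side, so A = (-49.80, 0.000). Tangency of A1 to KA means the radius NA is perpendicular to KA, so N = A + (0, 7.8) = (-49.80, 7.800). On A1, A sits at bearing -90° from N; a 123° counterclockwise sweep puts Q at bearing 33°, so Q = N + 7.8·(cos 33°, sin 33°) = (-43.26, 12.05). Since A1 is tangent to QG there, NQ ⟂ QG, so QG runs along (−sin 33°, cos 33°); with |QG| = 33.5, G = (-61.50, 40.14). Then |KG| = |G − K| = 73.45.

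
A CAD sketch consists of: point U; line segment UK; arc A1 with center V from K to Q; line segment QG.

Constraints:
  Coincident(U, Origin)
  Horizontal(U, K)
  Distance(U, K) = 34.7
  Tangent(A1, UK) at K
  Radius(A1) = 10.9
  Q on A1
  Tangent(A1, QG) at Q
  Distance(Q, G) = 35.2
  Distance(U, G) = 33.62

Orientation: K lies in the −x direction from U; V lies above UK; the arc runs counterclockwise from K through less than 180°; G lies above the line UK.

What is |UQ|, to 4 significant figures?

26.23

Checks: |VQ| = 10.90 ✓; ∠(VQ, QG) = 90.00° ✓; |QG| = 35.20 ✓; |UG| = 33.62 ✓.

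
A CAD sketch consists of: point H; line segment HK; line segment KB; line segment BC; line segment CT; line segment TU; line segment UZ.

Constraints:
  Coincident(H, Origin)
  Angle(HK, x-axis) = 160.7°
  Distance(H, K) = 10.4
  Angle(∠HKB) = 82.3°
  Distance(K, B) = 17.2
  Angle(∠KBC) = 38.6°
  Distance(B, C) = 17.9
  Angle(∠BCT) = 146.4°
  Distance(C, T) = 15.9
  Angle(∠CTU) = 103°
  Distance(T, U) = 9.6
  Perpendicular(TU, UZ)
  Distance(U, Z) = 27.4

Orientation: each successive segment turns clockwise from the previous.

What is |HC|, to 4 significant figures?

2.011

H is at the origin; HK runs at 160.7° with length 10.4, so K = (-9.816, 3.437). ∠HKB = 82.3° gives KB at 63.00° from the x-axis; with |KB| = 17.2, B = (-2.007, 18.76). ∠KBC = 38.6° gives BC at -78.40° from the x-axis; with |BC| = 17.9, C = (1.592, 1.228). Then |HC| = |C − H| = 2.011.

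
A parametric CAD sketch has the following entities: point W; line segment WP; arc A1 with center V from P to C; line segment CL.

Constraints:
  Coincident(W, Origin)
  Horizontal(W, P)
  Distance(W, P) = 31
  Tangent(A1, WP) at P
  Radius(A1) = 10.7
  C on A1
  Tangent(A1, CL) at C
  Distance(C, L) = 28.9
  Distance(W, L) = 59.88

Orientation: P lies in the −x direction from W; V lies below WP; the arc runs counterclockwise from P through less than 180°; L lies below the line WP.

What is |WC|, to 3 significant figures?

42.4

W is at the origin; W and P share the same y with |WP| = 31.0 and P on the −x side, so P = (-31.0, 0.00). A1 meets WP tangentially, so VP is at right angles to WP, so V = P + (0, -10.7) = (-31.0, -10.7). Since VC ⟂ CL (tangency), |VL| = √(10.7² + 28.9²) = 30.8 regardless of where C sits on A1. So L lies on both circle(W, 59.88) and circle(V, 30.8); the below-WP intersection is L = (-47.1, -37.0). C is the foot of the tangent from L: C = (-41.5, -8.63).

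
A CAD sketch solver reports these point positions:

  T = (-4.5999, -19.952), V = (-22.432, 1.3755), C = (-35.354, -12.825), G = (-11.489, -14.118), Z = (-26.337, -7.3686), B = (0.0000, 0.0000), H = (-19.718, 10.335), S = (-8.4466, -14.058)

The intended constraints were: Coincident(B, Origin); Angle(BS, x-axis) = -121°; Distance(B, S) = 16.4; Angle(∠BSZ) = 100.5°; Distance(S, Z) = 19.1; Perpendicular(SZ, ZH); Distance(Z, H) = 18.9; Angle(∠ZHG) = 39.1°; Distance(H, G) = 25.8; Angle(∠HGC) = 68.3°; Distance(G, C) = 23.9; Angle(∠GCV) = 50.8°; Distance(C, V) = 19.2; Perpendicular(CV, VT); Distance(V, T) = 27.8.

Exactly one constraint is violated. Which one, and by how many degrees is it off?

Perpendicular(CV, VT) — off by 7.80°.

B = (0.00, 0.00) ✓; BS at -121.0° ✓; |BS| = 16.40 ✓; ∠BSZ = 100.5° ✓; |SZ| = 19.10 ✓; ∠(SZ, ZH) = 90.00° ✓; |ZH| = 18.90 ✓; ∠ZHG = 39.10° ✓; |HG| = 25.80 ✓; ∠HGC = 68.30° ✓; |GC| = 23.90 ✓; ∠GCV = 50.80° ✓; |CV| = 19.20 ✓; ∠(CV, VT) = 97.80° ✗; |VT| = 27.80 ✓.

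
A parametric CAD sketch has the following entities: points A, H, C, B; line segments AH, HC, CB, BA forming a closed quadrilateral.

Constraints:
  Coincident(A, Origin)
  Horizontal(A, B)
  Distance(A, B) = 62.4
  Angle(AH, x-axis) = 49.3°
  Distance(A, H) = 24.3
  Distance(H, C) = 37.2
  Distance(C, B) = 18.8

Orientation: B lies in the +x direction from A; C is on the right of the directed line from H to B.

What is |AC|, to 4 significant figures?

44.73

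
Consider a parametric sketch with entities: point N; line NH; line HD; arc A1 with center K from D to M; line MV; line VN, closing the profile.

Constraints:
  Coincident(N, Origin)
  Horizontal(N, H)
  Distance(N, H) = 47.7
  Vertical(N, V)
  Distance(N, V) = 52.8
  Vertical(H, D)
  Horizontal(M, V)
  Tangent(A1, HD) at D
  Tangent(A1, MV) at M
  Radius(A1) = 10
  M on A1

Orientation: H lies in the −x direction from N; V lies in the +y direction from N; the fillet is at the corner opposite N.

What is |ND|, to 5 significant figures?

64.087

The virtual corner opposite N is at (-47.700, 52.800). Since A1 is tangent to HD there, KD ⟂ HD and since A1 is tangent to MV there, KM ⟂ MV, with radius 10.0, so the center K sits 10.0 in from both sides at K = (-37.700, 42.800). That places the tangent points at D = (-47.700, 42.800) on HD and M = (-37.700, 52.800) on MV. Then |ND| = |D − N| = 64.087.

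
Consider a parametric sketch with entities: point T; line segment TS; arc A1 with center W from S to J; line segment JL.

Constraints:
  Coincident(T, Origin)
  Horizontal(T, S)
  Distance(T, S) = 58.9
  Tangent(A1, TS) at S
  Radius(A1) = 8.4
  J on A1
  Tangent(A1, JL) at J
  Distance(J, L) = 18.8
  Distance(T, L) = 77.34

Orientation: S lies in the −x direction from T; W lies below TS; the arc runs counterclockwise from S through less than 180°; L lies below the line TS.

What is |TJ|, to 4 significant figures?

66.81

T is at the origin; TS is horizontal with |TS| = 58.9 and S on the −x side, so S = (-58.90, 0.000). Since A1 is tangent to TS there, WS ⟂ TS, so W = S + (0, -8.4) = (-58.90, -8.400). Since WJ ⟂ JL (tangency), |WL| = √(8.4² + 18.8²) = 20.59 regardless of where J sits on A1. So L lies on both circle(T, 77.34) and circle(W, 20.59); the below-TS intersection is L = (-74.04, -22.36). J is the foot of the tangent from L: J = (-66.62, -5.085).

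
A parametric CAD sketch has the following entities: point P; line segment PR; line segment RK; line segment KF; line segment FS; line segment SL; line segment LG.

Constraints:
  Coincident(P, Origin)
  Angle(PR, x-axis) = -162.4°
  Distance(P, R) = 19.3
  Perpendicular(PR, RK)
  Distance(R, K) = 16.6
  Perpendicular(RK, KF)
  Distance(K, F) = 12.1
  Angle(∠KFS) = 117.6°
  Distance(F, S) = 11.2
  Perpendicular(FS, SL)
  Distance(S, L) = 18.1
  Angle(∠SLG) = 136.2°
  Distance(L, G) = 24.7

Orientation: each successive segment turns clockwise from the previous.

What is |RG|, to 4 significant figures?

23.06

P is at the origin; PR runs at -162.4° with length 19.3, so R = (-18.40, -5.836). PR is perpendicular to RK, so RK runs at 107.6°; with |RK| = 16.6, K = (-23.42, 9.987). RK ⟂ KF, so KF runs at 17.60°; with |KF| = 12.1, F = (-11.88, 13.65). ∠KFS = 117.6° gives FS at -44.80° from the x-axis; with |FS| = 11.2, S = (-3.935, 5.754). The perpendicularity gives SL at right angles to FS, so SL runs at -134.8°; with |SL| = 18.1, L = (-16.69, -7.089). ∠SLG = 136.2° gives LG at -178.6° from the x-axis; with |LG| = 24.7, G = (-41.38, -7.693). Then |RG| = |G − R| = 23.06.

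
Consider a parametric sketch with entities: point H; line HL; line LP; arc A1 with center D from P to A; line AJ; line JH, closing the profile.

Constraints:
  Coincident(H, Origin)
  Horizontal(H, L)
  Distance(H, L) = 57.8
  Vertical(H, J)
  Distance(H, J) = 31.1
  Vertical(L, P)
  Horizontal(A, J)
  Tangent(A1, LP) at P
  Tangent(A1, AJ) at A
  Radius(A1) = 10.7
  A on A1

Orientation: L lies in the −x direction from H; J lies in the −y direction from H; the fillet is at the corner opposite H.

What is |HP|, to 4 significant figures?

61.29

H is at the origin; H and L share the same y with |HL| = 57.8 and L on the −x side, so L = (-57.80, 0.000). H and J share the same x with |HJ| = 31.1 and J on the −y side, so J = (0.000, -31.10). The virtual corner opposite H is at (-57.80, -31.10). Since A1 is tangent to LP there, DP ⟂ LP and since A1 is tangent to AJ there, DA ⟂ AJ, with radius 10.7, so the center D sits 10.7 in from both sides at D = (-47.10, -20.40). That places the tangent points at P = (-57.80, -20.40) on LP and A = (-47.10, -31.10) on AJ. Then |HP| = |P − H| = 61.29.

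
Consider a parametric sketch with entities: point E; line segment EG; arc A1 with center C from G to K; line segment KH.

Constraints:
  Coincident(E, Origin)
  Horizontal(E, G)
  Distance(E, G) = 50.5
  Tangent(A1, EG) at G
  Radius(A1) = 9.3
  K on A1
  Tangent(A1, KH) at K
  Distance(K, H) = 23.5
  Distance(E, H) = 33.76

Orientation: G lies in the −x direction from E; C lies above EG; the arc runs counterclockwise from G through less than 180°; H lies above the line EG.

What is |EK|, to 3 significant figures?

43.9

E is at the origin; E and G share the same y with |EG| = 50.5 and G on the −x side, so G = (-50.5, 0.00). Since A1 is tangent to EG there, CG ⟂ EG, so C = G + (0, 9.3) = (-50.5, 9.30). Since CK ⟂ KH (tangency), |CH| = √(9.3² + 23.5²) = 25.3 regardless of where K sits on A1. So H lies on both circle(E, 33.76) and circle(C, 25.3); the above-EG intersection is H = (-27.4, 19.7). K is the foot of the tangent from H: K = (-43.8, 2.81).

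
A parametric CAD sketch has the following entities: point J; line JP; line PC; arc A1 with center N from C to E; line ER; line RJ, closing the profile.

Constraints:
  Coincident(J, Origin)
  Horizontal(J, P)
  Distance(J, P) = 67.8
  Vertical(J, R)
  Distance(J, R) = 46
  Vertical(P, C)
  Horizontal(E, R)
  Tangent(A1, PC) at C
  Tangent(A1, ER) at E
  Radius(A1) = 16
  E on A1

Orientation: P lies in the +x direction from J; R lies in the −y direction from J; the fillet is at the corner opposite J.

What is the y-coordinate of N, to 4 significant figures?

-30.00

J is at the origin; JP is horizontal with |JP| = 67.8 and P on the +x side, so P = (67.80, 0.000). JR is vertical with |JR| = 46.0 and R on the −y side, so R = (0.000, -46.00). The virtual corner opposite J is at (67.80, -46.00). Tangency of A1 to PC means the radius NC is perpendicular to PC and since A1 is tangent to ER there, NE ⟂ ER, with radius 16.0, so the center N sits 16.0 in from both sides at N = (51.80, -30.00). So N.y = -30.00.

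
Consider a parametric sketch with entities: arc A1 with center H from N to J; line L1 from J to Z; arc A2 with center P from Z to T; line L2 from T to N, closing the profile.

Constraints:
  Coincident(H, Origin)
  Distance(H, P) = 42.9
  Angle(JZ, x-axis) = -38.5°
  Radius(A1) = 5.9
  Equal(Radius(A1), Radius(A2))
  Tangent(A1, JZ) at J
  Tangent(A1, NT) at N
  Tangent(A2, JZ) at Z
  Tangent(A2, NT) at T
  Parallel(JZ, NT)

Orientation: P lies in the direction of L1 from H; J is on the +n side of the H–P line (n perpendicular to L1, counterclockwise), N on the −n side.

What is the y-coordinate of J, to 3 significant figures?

4.62

The slot axis is L1's direction at -38.5°, so u = (cos -38.5°, sin -38.5°) = (0.783, -0.623) and n = (−sin -38.5°, cos -38.5°) = (0.623, 0.783). H is at the origin and P lies 42.9 along u from H, so P = 42.9·u = (33.6, -26.7). Tangency of A1 to both parallel lines with radius 5.9 puts J and N at H ± 5.9·n: J = (3.67, 4.62), N = (-3.67, -4.62). So J.y = 4.62.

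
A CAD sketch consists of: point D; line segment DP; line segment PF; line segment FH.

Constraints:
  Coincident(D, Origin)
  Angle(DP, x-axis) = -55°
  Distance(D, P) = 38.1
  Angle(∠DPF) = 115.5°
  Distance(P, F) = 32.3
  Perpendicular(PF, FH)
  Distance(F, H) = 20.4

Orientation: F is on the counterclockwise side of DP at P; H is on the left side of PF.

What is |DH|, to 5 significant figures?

50.672

D is at the origin; DP runs at -55.0° with length 38.1, so P = 38.1·(cos -55.0°, sin -55.0°) = (21.853, -31.210). ∠DPF = 115.5°, so PF runs at -55.0° + (180° − 115.5°) = 9.5000° from the x-axis; with |PF| = 32.3, F = P + 32.3·(cos 9.5000°, sin 9.5000°) = (53.710, -25.879). The perpendicularity gives FH at right angles to PF; with |FH| = 20.4 on the left of PF, H = F + 20.4·(-0.16505, 0.98629) = (50.343, -5.7584). Then |DH| = |H − D| = 50.672.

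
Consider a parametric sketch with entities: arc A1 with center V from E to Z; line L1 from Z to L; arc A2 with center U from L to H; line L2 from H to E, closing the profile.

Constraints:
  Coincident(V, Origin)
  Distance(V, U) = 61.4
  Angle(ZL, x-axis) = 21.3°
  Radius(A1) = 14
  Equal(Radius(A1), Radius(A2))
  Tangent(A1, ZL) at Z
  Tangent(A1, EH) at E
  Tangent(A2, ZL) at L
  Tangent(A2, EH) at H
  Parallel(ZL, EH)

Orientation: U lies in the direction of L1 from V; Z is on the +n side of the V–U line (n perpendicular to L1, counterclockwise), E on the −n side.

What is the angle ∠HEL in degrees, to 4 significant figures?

24.51°

Tangency of A1 to both parallel lines with radius 14.0 puts Z and E at V ± 14.0·n: Z = (-5.086, 13.04), E = (5.086, -13.04). Equal radii place L and H the same way about U: L = U + 14.0·n = (52.12, 35.35), H = U − 14.0·n = (62.29, 9.260). Then cos ∠HEL = EH·EL / (|EH||EL|), giving 24.51°.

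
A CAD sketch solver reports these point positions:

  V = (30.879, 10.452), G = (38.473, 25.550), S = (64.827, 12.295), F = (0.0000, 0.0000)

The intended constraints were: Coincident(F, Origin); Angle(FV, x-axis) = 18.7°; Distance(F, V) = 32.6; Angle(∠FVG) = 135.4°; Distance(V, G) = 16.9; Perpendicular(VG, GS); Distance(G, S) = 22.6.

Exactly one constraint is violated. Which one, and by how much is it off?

Distance(G, S) = 22.6 — off by 6.90.

F = (0.00, 0.00) ✓; FV at 18.70° ✓; |FV| = 32.60 ✓; ∠FVG = 135.4° ✓; |VG| = 16.90 ✓; ∠(VG, GS) = 90.00° ✓; |GS| = 29.50 ✗.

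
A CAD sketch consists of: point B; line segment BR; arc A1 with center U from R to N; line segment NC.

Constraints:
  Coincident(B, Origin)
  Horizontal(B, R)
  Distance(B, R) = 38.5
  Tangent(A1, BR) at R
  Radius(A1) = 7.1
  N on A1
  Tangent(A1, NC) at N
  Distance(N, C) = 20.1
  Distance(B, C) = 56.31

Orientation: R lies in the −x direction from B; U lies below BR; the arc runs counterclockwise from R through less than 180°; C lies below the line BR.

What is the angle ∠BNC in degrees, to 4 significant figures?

111.8°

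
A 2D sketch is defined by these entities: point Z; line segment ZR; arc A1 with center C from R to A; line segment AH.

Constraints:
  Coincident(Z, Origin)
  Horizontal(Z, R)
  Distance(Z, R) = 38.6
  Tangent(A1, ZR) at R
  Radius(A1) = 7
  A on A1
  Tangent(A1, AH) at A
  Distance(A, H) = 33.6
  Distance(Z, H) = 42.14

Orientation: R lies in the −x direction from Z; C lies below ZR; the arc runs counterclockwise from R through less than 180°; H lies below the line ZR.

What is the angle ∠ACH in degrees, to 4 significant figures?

78.23°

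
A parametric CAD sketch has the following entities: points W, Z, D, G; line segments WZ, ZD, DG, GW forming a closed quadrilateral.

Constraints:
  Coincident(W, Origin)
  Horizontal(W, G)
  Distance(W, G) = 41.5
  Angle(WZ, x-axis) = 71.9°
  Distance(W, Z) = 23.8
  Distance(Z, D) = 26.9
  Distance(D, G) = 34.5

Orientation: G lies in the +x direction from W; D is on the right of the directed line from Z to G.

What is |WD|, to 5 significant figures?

8.4317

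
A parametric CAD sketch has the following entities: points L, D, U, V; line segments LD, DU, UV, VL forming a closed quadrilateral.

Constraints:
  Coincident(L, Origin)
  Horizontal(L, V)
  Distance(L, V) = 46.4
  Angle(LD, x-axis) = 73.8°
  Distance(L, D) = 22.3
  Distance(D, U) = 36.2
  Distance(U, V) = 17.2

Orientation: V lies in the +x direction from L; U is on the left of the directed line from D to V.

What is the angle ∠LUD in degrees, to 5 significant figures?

29.135°

Checks: |DU| = 36.20 ✓; |UV| = 17.20 ✓.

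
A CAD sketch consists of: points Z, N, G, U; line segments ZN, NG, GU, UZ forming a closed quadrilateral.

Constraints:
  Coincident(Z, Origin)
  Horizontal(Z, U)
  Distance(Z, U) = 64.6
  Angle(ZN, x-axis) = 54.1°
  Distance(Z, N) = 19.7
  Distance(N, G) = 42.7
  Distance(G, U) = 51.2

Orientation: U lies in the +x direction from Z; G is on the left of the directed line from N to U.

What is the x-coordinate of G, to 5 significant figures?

41.968

Z is at the origin; ZU is horizontal with |ZU| = 64.6 and U in +x, so U = (64.6, 0). ZN runs at 54.1° with |ZN| = 19.7, so N = (11.552, 15.958). G is determined by |NG| = 42.7 and |GU| = 51.2 together: it lies at the intersection of circle(N, 42.7) and circle(U, 51.2). With |NU| = 55.397, the foot of the radical line on NU is 20.494 from N and the perpendicular offset is √(42.7² − 20.494²) = 37.460. Taking the left-of-NU solution: G = (41.968, 45.926).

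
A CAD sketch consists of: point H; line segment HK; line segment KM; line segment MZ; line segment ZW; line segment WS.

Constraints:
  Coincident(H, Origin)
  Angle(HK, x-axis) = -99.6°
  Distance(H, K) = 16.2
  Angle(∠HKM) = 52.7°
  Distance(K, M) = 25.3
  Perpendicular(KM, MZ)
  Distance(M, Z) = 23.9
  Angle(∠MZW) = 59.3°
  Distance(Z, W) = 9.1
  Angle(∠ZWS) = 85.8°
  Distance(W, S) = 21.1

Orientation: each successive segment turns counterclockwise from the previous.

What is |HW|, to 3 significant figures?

9.96

H is at the origin; HK runs at -99.6° with length 16.2, so K = (-2.70, -16.0). ∠HKM = 52.7° gives KM at 27.7° from the x-axis; with |KM| = 25.3, M = (19.7, -4.21). KM ⟂ MZ, so MZ runs at 118°; with |MZ| = 23.9, Z = (8.59, 16.9). ∠MZW = 59.3° gives ZW at -122° from the x-axis; with |ZW| = 9.1, W = (3.82, 9.20). Then |HW| = |W − H| = 9.96.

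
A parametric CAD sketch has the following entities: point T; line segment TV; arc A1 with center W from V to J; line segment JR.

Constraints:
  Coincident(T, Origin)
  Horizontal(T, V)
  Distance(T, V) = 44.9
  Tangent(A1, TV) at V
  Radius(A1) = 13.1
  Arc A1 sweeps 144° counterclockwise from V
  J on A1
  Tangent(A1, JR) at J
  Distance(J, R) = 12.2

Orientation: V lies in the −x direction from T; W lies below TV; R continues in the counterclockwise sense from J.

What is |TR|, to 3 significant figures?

52.7

On A1, V sits at bearing 90° from W; a 144° counterclockwise sweep puts J at bearing 234°, so J = W + 13.1·(cos 234°, sin 234°) = (-52.6, -23.7). A1 meets JR tangentially, so WJ is at right angles to JR, so JR runs along (−sin 234°, cos 234°); with |JR| = 12.2, R = (-42.7, -30.9). Then |TR| = |R − T| = 52.7.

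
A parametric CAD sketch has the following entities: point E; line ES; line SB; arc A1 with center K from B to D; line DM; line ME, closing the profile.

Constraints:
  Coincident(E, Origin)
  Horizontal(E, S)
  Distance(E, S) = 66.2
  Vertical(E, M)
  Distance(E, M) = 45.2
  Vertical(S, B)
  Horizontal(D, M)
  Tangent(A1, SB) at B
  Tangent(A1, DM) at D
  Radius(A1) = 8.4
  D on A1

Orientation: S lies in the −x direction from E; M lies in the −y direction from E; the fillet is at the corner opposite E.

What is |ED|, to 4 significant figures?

73.37

E is at the origin; E and S share the same y with |ES| = 66.2 and S on the −x side, so S = (-66.20, 0.000). E and M share the same x with |EM| = 45.2 and M on the −y side, so M = (0.000, -45.20). The virtual corner opposite E is at (-66.20, -45.20). The tangent condition forces KB to be normal to SB and the tangent condition forces KD to be normal to DM, with radius 8.4, so the center K sits 8.4 in from both sides at K = (-57.80, -36.80). That places the tangent points at B = (-66.20, -36.80) on SB and D = (-57.80, -45.20) on DM. Then |ED| = |D − E| = 73.37.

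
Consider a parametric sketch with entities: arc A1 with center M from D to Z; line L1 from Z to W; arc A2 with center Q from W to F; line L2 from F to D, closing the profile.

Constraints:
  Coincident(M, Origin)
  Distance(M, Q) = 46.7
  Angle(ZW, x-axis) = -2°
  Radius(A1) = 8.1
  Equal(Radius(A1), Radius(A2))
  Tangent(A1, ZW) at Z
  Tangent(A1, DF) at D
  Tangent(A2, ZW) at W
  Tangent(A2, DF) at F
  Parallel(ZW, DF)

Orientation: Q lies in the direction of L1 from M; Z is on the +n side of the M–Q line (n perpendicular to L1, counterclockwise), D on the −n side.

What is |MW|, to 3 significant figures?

47.4

The slot axis is L1's direction at -2.0°, so u = (cos -2.0°, sin -2.0°) = (0.999, -0.0349) and n = (−sin -2.0°, cos -2.0°) = (0.0349, 0.999). M is at the origin and Q lies 46.7 along u from M, so Q = 46.7·u = (46.7, -1.63). Tangency of A1 to both parallel lines with radius 8.1 puts Z and D at M ± 8.1·n: Z = (0.283, 8.10), D = (-0.283, -8.10). Equal radii place W and F the same way about Q: W = Q + 8.1·n = (47.0, 6.47), F = Q − 8.1·n = (46.4, -9.72). Then |MW| = |W − M| = 47.4.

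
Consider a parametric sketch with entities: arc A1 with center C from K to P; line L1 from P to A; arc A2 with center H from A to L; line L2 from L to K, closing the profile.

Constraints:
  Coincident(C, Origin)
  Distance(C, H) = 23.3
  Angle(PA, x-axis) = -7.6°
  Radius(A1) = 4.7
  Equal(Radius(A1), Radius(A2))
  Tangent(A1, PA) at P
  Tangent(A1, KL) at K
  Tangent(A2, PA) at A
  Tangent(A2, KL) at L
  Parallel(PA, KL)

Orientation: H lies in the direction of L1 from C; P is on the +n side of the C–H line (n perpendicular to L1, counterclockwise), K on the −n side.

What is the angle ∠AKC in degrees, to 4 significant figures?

68.03°

Tangency of A1 to both parallel lines with radius 4.7 puts P and K at C ± 4.7·n: P = (0.6216, 4.659), K = (-0.6216, -4.659). Equal radii place A and L the same way about H: A = H + 4.7·n = (23.72, 1.577), L = H − 4.7·n = (22.47, -7.740). Then cos ∠AKC = KA·KC / (|KA||KC|), giving 68.03°.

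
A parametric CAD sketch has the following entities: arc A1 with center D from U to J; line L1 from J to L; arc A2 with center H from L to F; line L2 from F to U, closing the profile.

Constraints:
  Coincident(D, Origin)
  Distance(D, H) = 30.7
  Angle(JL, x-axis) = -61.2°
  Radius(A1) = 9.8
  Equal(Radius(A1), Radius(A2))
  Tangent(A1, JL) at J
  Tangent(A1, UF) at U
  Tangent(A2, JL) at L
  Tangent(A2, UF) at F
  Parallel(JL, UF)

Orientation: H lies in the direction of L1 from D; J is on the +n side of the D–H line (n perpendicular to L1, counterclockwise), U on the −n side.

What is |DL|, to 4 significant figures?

32.23

The slot axis is L1's direction at -61.2°, so u = (cos -61.2°, sin -61.2°) = (0.4818, -0.8763) and n = (−sin -61.2°, cos -61.2°) = (0.8763, 0.4818). D is at the origin and H lies 30.7 along u from D, so H = 30.7·u = (14.79, -26.90). Tangency of A1 to both parallel lines with radius 9.8 puts J and U at D ± 9.8·n: J = (8.588, 4.721), U = (-8.588, -4.721). Equal radii place L and F the same way about H: L = H + 9.8·n = (23.38, -22.18), F = H − 9.8·n = (6.202, -31.62). Then |DL| = |L − D| = 32.23.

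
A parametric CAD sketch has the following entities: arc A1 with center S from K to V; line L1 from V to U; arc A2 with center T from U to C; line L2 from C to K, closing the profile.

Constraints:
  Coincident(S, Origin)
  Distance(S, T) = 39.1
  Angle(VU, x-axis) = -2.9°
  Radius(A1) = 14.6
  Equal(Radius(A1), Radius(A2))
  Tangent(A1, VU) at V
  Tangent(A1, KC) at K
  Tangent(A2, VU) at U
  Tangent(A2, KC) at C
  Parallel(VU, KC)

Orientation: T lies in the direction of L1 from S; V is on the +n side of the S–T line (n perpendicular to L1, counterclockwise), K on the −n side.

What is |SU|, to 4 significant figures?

41.74

The slot axis is L1's direction at -2.9°, so u = (cos -2.9°, sin -2.9°) = (0.9987, -0.05059) and n = (−sin -2.9°, cos -2.9°) = (0.05059, 0.9987). S is at the origin and T lies 39.1 along u from S, so T = 39.1·u = (39.05, -1.978). Tangency of A1 to both parallel lines with radius 14.6 puts V and K at S ± 14.6·n: V = (0.7387, 14.58), K = (-0.7387, -14.58). Equal radii place U and C the same way about T: U = T + 14.6·n = (39.79, 12.60), C = T − 14.6·n = (38.31, -16.56). Then |SU| = |U − S| = 41.74.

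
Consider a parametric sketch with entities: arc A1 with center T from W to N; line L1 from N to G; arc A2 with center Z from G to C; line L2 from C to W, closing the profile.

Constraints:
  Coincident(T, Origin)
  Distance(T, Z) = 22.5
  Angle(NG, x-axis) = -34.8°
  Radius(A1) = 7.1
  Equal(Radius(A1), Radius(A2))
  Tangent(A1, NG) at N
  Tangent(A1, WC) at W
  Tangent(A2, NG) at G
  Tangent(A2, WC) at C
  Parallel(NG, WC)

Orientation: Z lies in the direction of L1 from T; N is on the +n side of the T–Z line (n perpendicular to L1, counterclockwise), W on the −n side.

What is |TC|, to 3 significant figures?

23.6

The slot axis is L1's direction at -34.8°, so u = (cos -34.8°, sin -34.8°) = (0.821, -0.571) and n = (−sin -34.8°, cos -34.8°) = (0.571, 0.821). T is at the origin and Z lies 22.5 along u from T, so Z = 22.5·u = (18.5, -12.8). Tangency of A1 to both parallel lines with radius 7.1 puts N and W at T ± 7.1·n: N = (4.05, 5.83), W = (-4.05, -5.83). Equal radii place G and C the same way about Z: G = Z + 7.1·n = (22.5, -7.01), C = Z − 7.1·n = (14.4, -18.7). Then |TC| = |C − T| = 23.6.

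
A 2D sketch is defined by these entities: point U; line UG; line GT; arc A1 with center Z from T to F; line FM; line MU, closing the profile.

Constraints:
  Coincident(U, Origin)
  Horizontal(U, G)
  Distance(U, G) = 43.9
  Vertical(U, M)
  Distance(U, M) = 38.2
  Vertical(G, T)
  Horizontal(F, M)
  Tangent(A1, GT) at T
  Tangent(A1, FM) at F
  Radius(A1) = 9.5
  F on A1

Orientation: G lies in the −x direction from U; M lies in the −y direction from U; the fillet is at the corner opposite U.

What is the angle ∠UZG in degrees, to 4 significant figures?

68.48°

U is at the origin; U and G share the same y with |UG| = 43.9 and G on the −x side, so G = (-43.90, 0.000). U and M share the same x with |UM| = 38.2 and M on the −y side, so M = (0.000, -38.20). The virtual corner opposite U is at (-43.90, -38.20). Since A1 is tangent to GT there, ZT ⟂ GT and the tangent condition forces ZF to be normal to FM, with radius 9.5, so the center Z sits 9.5 in from both sides at Z = (-34.40, -28.70). Then cos ∠UZG = ZU·ZG / (|ZU||ZG|), giving 68.48°.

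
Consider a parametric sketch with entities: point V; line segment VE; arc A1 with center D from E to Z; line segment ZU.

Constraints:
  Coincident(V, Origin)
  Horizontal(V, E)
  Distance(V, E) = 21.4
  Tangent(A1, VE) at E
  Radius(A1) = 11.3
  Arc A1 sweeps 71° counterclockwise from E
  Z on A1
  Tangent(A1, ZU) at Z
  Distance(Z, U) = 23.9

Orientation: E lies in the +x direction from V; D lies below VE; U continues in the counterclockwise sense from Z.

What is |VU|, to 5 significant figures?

30.361

V is at the origin; V and E share the same y with |VE| = 21.4 and E on the +x side, so E = (21.400, 0.0000). Tangency of A1 to VE means the radius DE is perpendicular to VE, so D = E + (0, -11.3) = (21.400, -11.300). On A1, E sits at bearing 90° from D; a 71° counterclockwise sweep puts Z at bearing 161°, so Z = D + 11.3·(cos 161°, sin 161°) = (10.716, -7.6211). A1 meets ZU tangentially, so DZ is at right angles to ZU, so ZU runs along (−sin 161°, cos 161°); with |ZU| = 23.9, U = (2.9346, -30.219). Then |VU| = |U − V| = 30.361.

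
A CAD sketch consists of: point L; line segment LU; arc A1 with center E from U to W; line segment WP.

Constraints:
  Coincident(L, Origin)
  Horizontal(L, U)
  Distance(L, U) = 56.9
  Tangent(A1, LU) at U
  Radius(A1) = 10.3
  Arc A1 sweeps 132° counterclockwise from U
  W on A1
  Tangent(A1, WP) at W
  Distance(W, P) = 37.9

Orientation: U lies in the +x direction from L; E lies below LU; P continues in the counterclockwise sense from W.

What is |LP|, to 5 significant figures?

87.311

L is at the origin; L and U share the same y with |LU| = 56.9 and U on the +x side, so U = (56.900, 0.0000). Tangency of A1 to LU means the radius EU is perpendicular to LU, so E = U + (0, -10.3) = (56.900, -10.300). On A1, U sits at bearing 90° from E; a 132° counterclockwise sweep puts W at bearing 222°, so W = E + 10.3·(cos 222°, sin 222°) = (49.246, -17.192). A1 meets WP tangentially, so EW is at right angles to WP, so WP runs along (−sin 222°, cos 222°); with |WP| = 37.9, P = (74.606, -45.357). Then |LP| = |P − L| = 87.311.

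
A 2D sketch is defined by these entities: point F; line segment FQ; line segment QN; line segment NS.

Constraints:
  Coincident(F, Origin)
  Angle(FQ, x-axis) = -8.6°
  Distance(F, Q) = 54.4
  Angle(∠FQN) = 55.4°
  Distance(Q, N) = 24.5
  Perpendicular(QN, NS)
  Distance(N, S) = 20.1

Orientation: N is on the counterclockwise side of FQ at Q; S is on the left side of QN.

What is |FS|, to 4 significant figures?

25.49

F is at the origin; FQ runs at -8.6° with length 54.4, so Q = 54.4·(cos -8.6°, sin -8.6°) = (53.79, -8.135). ∠FQN = 55.4°, so QN runs at -8.6° + (180° − 55.4°) = 116.0° from the x-axis; with |QN| = 24.5, N = Q + 24.5·(cos 116.0°, sin 116.0°) = (43.05, 13.89). QN is perpendicular to NS; with |NS| = 20.1 on the left of QN, S = N + 20.1·(-0.8988, -0.4384) = (24.98, 5.074). Then |FS| = |S − F| = 25.49.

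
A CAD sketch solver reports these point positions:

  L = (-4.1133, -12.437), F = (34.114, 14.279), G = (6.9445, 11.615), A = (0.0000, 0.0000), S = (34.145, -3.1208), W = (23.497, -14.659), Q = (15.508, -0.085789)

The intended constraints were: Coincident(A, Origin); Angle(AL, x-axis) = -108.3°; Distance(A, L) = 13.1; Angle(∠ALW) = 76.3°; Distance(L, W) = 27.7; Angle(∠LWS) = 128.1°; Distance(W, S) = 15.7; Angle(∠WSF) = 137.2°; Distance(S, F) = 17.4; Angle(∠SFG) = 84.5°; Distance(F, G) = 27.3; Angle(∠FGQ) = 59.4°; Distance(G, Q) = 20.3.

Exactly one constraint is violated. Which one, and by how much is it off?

Distance(G, Q) = 20.3 — off by 5.80.

A = (0.00, 0.00) ✓; AL at -108.3° ✓; |AL| = 13.10 ✓; ∠ALW = 76.30° ✓; |LW| = 27.70 ✓; ∠LWS = 128.1° ✓; |WS| = 15.70 ✓; ∠WSF = 137.2° ✓; |SF| = 17.40 ✓; ∠SFG = 84.50° ✓; |FG| = 27.30 ✓; ∠FGQ = 59.40° ✓; |GQ| = 14.50 ✗.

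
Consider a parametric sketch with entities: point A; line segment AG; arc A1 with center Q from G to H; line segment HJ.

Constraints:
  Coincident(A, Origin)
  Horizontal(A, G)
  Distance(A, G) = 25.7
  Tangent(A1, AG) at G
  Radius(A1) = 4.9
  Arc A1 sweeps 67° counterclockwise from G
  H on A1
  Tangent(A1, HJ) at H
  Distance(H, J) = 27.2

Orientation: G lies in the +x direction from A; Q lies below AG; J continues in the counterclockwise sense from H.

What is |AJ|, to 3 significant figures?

29.9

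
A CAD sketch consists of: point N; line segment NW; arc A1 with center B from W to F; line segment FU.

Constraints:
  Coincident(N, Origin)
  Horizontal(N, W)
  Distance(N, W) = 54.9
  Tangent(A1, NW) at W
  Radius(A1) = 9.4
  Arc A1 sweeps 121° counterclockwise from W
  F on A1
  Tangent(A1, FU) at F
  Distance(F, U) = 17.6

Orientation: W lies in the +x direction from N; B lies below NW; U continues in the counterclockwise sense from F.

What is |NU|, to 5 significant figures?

63.133

On A1, W sits at bearing 90° from B; a 121° counterclockwise sweep puts F at bearing 211°, so F = B + 9.4·(cos 211°, sin 211°) = (46.843, -14.241). Since A1 is tangent to FU there, BF ⟂ FU, so FU runs along (−sin 211°, cos 211°); with |FU| = 17.6, U = (55.907, -29.328). Then |NU| = |U − N| = 63.133.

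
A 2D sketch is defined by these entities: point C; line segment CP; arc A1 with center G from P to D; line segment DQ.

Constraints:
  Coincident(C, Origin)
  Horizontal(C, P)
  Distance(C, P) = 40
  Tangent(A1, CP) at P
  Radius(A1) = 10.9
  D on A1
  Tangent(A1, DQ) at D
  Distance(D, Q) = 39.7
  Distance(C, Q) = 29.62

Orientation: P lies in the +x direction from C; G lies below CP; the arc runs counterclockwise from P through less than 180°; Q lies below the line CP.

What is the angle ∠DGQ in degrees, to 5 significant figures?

74.647°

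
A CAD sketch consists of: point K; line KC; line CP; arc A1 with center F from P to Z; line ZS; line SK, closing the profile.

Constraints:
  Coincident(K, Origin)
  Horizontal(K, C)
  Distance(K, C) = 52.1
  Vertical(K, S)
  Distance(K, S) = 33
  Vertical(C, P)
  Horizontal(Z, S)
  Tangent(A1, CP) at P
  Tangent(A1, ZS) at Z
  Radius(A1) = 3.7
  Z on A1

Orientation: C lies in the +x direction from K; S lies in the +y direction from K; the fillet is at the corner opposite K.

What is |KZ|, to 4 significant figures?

58.58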